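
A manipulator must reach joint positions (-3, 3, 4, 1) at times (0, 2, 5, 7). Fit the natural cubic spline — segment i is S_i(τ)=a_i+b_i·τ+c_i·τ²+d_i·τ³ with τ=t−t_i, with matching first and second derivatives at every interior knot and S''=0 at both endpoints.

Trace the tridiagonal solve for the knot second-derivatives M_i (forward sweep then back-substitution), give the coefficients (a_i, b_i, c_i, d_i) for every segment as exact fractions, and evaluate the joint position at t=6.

Δ: Δ0=3, Δ1=1/3, Δ2=-3/2
row 1: diag=10, rhs=-16; c'=3/10, d'=-8/5
row 2: denom=10−3·3/10=91/10; d'=(-11−3·-8/5)/(91/10)=-62/91
back: M2=-62/91
back: M1=-8/5−3/10·-62/91=-127/91
M: M0=0, M1=-127/91, M2=-62/91, M3=0
seg 0: a=-3, c=M0/2=0, d=(M1−M0)/(6·2)=-127/1092, b=Δ0−h0·(2M0+M1)/6=946/273
seg 1: a=3, c=M1/2=-127/182, d=(M2−M1)/(6·3)=5/126, b=Δ1−h1·(2M1+M2)/6=565/273
seg 2: a=4, c=M2/2=-31/91, d=(M3−M2)/(6·2)=31/546, b=Δ2−h2·(2M2+M3)/6=-571/546
t_q=6 → seg 2, τ=1; S=4+-571/546·τ+-31/91·τ²+31/546·τ³=243/91

  seg 0: a=-3 b=946/273 c=0 d=-127/1092
  seg 1: a=3 b=565/273 c=-127/182 d=5/126
  seg 2: a=4 b=-571/546 c=-31/91 d=31/546
S(6) = 243/91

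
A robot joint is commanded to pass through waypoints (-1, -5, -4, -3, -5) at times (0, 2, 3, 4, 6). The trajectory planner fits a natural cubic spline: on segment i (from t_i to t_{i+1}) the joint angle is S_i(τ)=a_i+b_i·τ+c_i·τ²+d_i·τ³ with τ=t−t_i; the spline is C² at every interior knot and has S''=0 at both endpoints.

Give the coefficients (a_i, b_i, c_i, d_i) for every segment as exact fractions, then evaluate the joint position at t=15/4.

  seg 0: a=-1 b=-199/66 c=0 d=67/264
  seg 1: a=-5 b=1/33 c=67/44 d=-73/132
  seg 2: a=-4 b=17/12 c=-3/22 d=-37/132
  seg 3: a=-3 b=10/33 c=-43/44 d=43/264
S(15/4) = -8821/2816

Δ: Δ0=-2, Δ1=1, Δ2=1, Δ3=-1
row 1: diag=6, rhs=18; c'=1/6, d'=3
row 2: denom=4−1·1/6=23/6; d'=(0−1·3)/(23/6)=-18/23
row 3: denom=6−1·6/23=132/23; d'=(-12−1·-18/23)/(132/23)=-43/22
back: M3=-43/22
back: M2=-18/23−6/23·-43/22=-3/11
back: M1=3−1/6·-3/11=67/22
M: M0=0, M1=67/22, M2=-3/11, M3=-43/22, M4=0
seg 0: a=-1, c=M0/2=0, d=(M1−M0)/(6·2)=67/264, b=Δ0−h0·(2M0+M1)/6=-199/66
seg 1: a=-5, c=M1/2=67/44, d=(M2−M1)/(6·1)=-73/132, b=Δ1−h1·(2M1+M2)/6=1/33
seg 2: a=-4, c=M2/2=-3/22, d=(M3−M2)/(6·1)=-37/132, b=Δ2−h2·(2M2+M3)/6=17/12
seg 3: a=-3, c=M3/2=-43/44, d=(M4−M3)/(6·2)=43/264, b=Δ3−h3·(2M3+M4)/6=10/33
t_q=15/4 → seg 2, τ=3/4; S=-4+17/12·τ+-3/22·τ²+-37/132·τ³=-8821/2816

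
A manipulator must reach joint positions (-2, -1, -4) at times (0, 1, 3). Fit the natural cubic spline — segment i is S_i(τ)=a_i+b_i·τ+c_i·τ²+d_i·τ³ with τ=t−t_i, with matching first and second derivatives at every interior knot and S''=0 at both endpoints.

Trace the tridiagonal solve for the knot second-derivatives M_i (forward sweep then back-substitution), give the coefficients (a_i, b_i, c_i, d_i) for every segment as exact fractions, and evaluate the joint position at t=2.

  seg 0: a=-2 b=17/12 c=0 d=-5/12
  seg 1: a=-1 b=1/6 c=-5/4 d=5/24
S(2) = -15/8

Δ: Δ0=1, Δ1=-3/2
row 1: diag=6, rhs=-15; c'=1/3, d'=-5/2
back: M1=-5/2
M: M0=0, M1=-5/2, M2=0
seg 0: a=-2, c=M0/2=0, d=(M1−M0)/(6·1)=-5/12, b=Δ0−h0·(2M0+M1)/6=17/12
seg 1: a=-1, c=M1/2=-5/4, d=(M2−M1)/(6·2)=5/24, b=Δ1−h1·(2M1+M2)/6=1/6
t_q=2 → seg 1, τ=1; S=-1+1/6·τ+-5/4·τ²+5/24·τ³=-15/8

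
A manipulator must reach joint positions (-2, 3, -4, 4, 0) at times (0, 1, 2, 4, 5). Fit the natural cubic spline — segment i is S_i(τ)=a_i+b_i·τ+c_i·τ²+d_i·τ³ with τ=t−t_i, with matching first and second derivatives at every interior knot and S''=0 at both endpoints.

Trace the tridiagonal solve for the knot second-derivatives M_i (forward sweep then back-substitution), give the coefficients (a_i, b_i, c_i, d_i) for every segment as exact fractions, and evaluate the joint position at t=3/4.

  seg 0: a=-2 b=538/61 c=0 d=-233/61
  seg 1: a=3 b=-161/61 c=-699/61 d=433/61
  seg 2: a=-4 b=-260/61 c=600/61 d=-174/61
  seg 3: a=4 b=52/61 c=-444/61 d=148/61
S(3/4) = 11725/3904

Δ: Δ0=5, Δ1=-7, Δ2=4, Δ3=-4
row 1: diag=4, rhs=-72; c'=1/4, d'=-18
row 2: denom=6−1·1/4=23/4; d'=(66−1·-18)/(23/4)=336/23
row 3: denom=6−2·8/23=122/23; d'=(-48−2·336/23)/(122/23)=-888/61
back: M3=-888/61
back: M2=336/23−8/23·-888/61=1200/61
back: M1=-18−1/4·1200/61=-1398/61
M: M0=0, M1=-1398/61, M2=1200/61, M3=-888/61, M4=0
seg 0: a=-2, c=M0/2=0, d=(M1−M0)/(6·1)=-233/61, b=Δ0−h0·(2M0+M1)/6=538/61
seg 1: a=3, c=M1/2=-699/61, d=(M2−M1)/(6·1)=433/61, b=Δ1−h1·(2M1+M2)/6=-161/61
seg 2: a=-4, c=M2/2=600/61, d=(M3−M2)/(6·2)=-174/61, b=Δ2−h2·(2M2+M3)/6=-260/61
seg 3: a=4, c=M3/2=-444/61, d=(M4−M3)/(6·1)=148/61, b=Δ3−h3·(2M3+M4)/6=52/61
t_q=3/4 → seg 0, τ=3/4; S=-2+538/61·τ+0·τ²+-233/61·τ³=11725/3904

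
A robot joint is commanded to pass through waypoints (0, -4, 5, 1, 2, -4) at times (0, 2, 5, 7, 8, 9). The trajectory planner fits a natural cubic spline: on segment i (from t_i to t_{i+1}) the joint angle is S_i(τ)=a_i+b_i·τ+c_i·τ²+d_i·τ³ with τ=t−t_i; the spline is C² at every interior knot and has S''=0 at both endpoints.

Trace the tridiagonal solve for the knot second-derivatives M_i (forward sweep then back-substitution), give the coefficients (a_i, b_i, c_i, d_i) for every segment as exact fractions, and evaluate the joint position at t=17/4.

  seg 0: a=0 b=-6924/1933 c=0 d=1529/3866
  seg 1: a=-4 b=2250/1933 c=4587/1933 d=-3404/5799
  seg 2: a=5 b=-864/1933 c=-5625/1933 d=2062/1933
  seg 3: a=1 b=1380/1933 c=6747/1933 d=-6194/1933
  seg 4: a=2 b=-3708/1933 c=-11835/1933 d=3945/1933
S(17/4) = 61021/15464

Δ: Δ0=-2, Δ1=3, Δ2=-2, Δ3=1, Δ4=-6
row 1: diag=10, rhs=30; c'=3/10, d'=3
row 2: denom=10−3·3/10=91/10; d'=(-30−3·3)/(91/10)=-30/7
row 3: denom=6−2·20/91=506/91; d'=(18−2·-30/7)/(506/91)=1209/253
row 4: denom=4−1·91/506=1933/506; d'=(-42−1·1209/253)/(1933/506)=-23670/1933
back: M4=-23670/1933
back: M3=1209/253−91/506·-23670/1933=13494/1933
back: M2=-30/7−20/91·13494/1933=-11250/1933
back: M1=3−3/10·-11250/1933=9174/1933
M: M0=0, M1=9174/1933, M2=-11250/1933, M3=13494/1933, M4=-23670/1933, M5=0
seg 0: a=0, c=M0/2=0, d=(M1−M0)/(6·2)=1529/3866, b=Δ0−h0·(2M0+M1)/6=-6924/1933
seg 1: a=-4, c=M1/2=4587/1933, d=(M2−M1)/(6·3)=-3404/5799, b=Δ1−h1·(2M1+M2)/6=2250/1933
seg 2: a=5, c=M2/2=-5625/1933, d=(M3−M2)/(6·2)=2062/1933, b=Δ2−h2·(2M2+M3)/6=-864/1933
seg 3: a=1, c=M3/2=6747/1933, d=(M4−M3)/(6·1)=-6194/1933, b=Δ3−h3·(2M3+M4)/6=1380/1933
seg 4: a=2, c=M4/2=-11835/1933, d=(M5−M4)/(6·1)=3945/1933, b=Δ4−h4·(2M4+M5)/6=-3708/1933
t_q=17/4 → seg 1, τ=9/4; S=-4+2250/1933·τ+4587/1933·τ²+-3404/5799·τ³=61021/15464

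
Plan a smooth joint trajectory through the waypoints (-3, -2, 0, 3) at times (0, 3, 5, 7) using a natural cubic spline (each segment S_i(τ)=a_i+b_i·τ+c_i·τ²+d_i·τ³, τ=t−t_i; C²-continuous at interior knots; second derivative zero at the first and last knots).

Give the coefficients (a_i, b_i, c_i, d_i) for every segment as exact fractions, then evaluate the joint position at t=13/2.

  seg 0: a=-3 b=37/228 c=0 d=13/684
  seg 1: a=-2 b=77/114 c=13/76 d=-1/228
  seg 2: a=0 b=149/114 c=11/76 d=-11/456
S(13/2) = 2681/1216

Δ: Δ0=1/3, Δ1=1, Δ2=3/2
row 1: diag=10, rhs=4; c'=1/5, d'=2/5
row 2: denom=8−2·1/5=38/5; d'=(3−2·2/5)/(38/5)=11/38
back: M2=11/38
back: M1=2/5−1/5·11/38=13/38
M: M0=0, M1=13/38, M2=11/38, M3=0
seg 0: a=-3, c=M0/2=0, d=(M1−M0)/(6·3)=13/684, b=Δ0−h0·(2M0+M1)/6=37/228
seg 1: a=-2, c=M1/2=13/76, d=(M2−M1)/(6·2)=-1/228, b=Δ1−h1·(2M1+M2)/6=77/114
seg 2: a=0, c=M2/2=11/76, d=(M3−M2)/(6·2)=-11/456, b=Δ2−h2·(2M2+M3)/6=149/114
t_q=13/2 → seg 2, τ=3/2; S=0+149/114·τ+11/76·τ²+-11/456·τ³=2681/1216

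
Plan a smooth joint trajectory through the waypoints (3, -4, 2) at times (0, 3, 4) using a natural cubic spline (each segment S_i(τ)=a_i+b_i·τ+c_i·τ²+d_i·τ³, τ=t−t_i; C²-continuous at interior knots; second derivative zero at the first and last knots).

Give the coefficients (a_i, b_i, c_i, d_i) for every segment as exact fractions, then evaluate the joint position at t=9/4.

Δ: Δ0=-7/3, Δ1=6
row 1: diag=8, rhs=50; c'=1/8, d'=25/4
back: M1=25/4
M: M0=0, M1=25/4, M2=0
seg 0: a=3, c=M0/2=0, d=(M1−M0)/(6·3)=25/72, b=Δ0−h0·(2M0+M1)/6=-131/24
seg 1: a=-4, c=M1/2=25/8, d=(M2−M1)/(6·1)=-25/24, b=Δ1−h1·(2M1+M2)/6=47/12
t_q=9/4 → seg 0, τ=9/4; S=3+-131/24·τ+0·τ²+25/72·τ³=-2727/512

  seg 0: a=3 b=-131/24 c=0 d=25/72
  seg 1: a=-4 b=47/12 c=25/8 d=-25/24
S(9/4) = -2727/512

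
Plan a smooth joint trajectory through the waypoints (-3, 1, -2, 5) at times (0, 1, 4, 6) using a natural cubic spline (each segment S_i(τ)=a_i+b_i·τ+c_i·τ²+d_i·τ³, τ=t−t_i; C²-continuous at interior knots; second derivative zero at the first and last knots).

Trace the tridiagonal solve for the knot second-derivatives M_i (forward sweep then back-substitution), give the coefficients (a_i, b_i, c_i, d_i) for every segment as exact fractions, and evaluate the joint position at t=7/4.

Δ: Δ0=4, Δ1=-1, Δ2=7/2
row 1: diag=8, rhs=-30; c'=3/8, d'=-15/4
row 2: denom=10−3·3/8=71/8; d'=(27−3·-15/4)/(71/8)=306/71
back: M2=306/71
back: M1=-15/4−3/8·306/71=-381/71
M: M0=0, M1=-381/71, M2=306/71, M3=0
seg 0: a=-3, c=M0/2=0, d=(M1−M0)/(6·1)=-127/142, b=Δ0−h0·(2M0+M1)/6=695/142
seg 1: a=1, c=M1/2=-381/142, d=(M2−M1)/(6·3)=229/426, b=Δ1−h1·(2M1+M2)/6=157/71
seg 2: a=-2, c=M2/2=153/71, d=(M3−M2)/(6·2)=-51/142, b=Δ2−h2·(2M2+M3)/6=89/142
t_q=7/4 → seg 1, τ=3/4; S=1+157/71·τ+-381/142·τ²+229/426·τ³=12505/9088

  seg 0: a=-3 b=695/142 c=0 d=-127/142
  seg 1: a=1 b=157/71 c=-381/142 d=229/426
  seg 2: a=-2 b=89/142 c=153/71 d=-51/142
S(7/4) = 12505/9088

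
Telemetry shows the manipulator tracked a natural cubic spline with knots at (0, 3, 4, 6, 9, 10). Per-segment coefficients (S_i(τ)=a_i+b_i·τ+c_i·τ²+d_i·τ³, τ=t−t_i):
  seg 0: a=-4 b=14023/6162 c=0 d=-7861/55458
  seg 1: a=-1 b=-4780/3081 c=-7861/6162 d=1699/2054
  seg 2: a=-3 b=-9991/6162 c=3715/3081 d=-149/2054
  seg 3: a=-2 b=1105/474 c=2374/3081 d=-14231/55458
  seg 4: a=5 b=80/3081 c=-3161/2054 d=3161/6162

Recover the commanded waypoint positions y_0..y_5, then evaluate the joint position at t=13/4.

y_0=-4 y_1=-1 y_2=-3 y_3=-2 y_4=5 y_5=4
S(13/4) = -191225/131456

y_0 = S_0(0) = a_0 = -4
y_1 = S_1(0) = a_1 = -1
y_2 = S_2(0) = a_2 = -3
y_3 = S_3(0) = a_3 = -2
y_4 = S_4(0) = a_4 = 5
y_5 = S_4(1) = 4
t_q=13/4 is in segment 1 (τ=1/4); S_1(τ)=-191225/131456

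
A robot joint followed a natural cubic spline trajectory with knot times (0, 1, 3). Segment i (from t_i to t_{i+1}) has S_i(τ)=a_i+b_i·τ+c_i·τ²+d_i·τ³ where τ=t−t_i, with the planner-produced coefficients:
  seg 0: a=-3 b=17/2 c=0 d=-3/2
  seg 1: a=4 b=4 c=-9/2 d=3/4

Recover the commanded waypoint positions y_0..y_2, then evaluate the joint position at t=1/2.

y_0=-3 y_1=4 y_2=0
S(1/2) = 17/16

y_0 = S_0(0) = a_0 = -3
y_1 = S_1(0) = a_1 = 4
y_2 = S_1(2) = 0
t_q=1/2 is in segment 0 (τ=1/2); S_0(τ)=17/16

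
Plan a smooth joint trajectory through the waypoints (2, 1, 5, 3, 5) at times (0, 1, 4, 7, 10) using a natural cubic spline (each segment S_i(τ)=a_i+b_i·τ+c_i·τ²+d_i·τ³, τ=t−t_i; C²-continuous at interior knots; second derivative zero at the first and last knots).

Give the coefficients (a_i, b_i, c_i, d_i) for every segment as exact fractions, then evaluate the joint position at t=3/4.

Δ: Δ0=-1, Δ1=4/3, Δ2=-2/3, Δ3=2/3
row 1: diag=8, rhs=14; c'=3/8, d'=7/4
row 2: denom=12−3·3/8=87/8; d'=(-12−3·7/4)/(87/8)=-46/29
row 3: denom=12−3·8/29=324/29; d'=(8−3·-46/29)/(324/29)=185/162
back: M3=185/162
back: M2=-46/29−8/29·185/162=-154/81
back: M1=7/4−3/8·-154/81=133/54
M: M0=0, M1=133/54, M2=-154/81, M3=185/162, M4=0
seg 0: a=2, c=M0/2=0, d=(M1−M0)/(6·1)=133/324, b=Δ0−h0·(2M0+M1)/6=-457/324
seg 1: a=1, c=M1/2=133/108, d=(M2−M1)/(6·3)=-707/2916, b=Δ1−h1·(2M1+M2)/6=-29/162
seg 2: a=5, c=M2/2=-77/81, d=(M3−M2)/(6·3)=493/2916, b=Δ2−h2·(2M2+M3)/6=215/324
seg 3: a=3, c=M3/2=185/324, d=(M4−M3)/(6·3)=-185/2916, b=Δ3−h3·(2M3+M4)/6=-77/162
t_q=3/4 → seg 0, τ=3/4; S=2+-457/324·τ+0·τ²+133/324·τ³=7709/6912

  seg 0: a=2 b=-457/324 c=0 d=133/324
  seg 1: a=1 b=-29/162 c=133/108 d=-707/2916
  seg 2: a=5 b=215/324 c=-77/81 d=493/2916
  seg 3: a=3 b=-77/162 c=185/324 d=-185/2916
S(3/4) = 7709/6912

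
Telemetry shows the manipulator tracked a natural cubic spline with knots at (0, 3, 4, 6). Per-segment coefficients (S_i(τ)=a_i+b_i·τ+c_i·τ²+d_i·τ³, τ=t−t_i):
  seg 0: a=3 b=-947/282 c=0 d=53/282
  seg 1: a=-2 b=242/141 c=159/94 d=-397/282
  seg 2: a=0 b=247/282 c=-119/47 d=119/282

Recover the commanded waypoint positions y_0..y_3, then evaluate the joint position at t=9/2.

y_0=3 y_1=-2 y_2=0 y_3=-5
S(9/2) = -107/752

y_0 = S_0(0) = a_0 = 3
y_1 = S_1(0) = a_1 = -2
y_2 = S_2(0) = a_2 = 0
y_3 = S_2(2) = -5
t_q=9/2 is in segment 2 (τ=1/2); S_2(τ)=-107/752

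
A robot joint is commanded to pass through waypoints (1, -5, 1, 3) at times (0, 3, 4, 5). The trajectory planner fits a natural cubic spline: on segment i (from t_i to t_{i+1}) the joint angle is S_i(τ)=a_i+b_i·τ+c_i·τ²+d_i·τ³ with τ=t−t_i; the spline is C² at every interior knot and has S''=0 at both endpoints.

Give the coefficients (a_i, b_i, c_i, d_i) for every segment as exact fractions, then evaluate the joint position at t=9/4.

Δ: Δ0=-2, Δ1=6, Δ2=2
row 1: diag=8, rhs=48; c'=1/8, d'=6
row 2: denom=4−1·1/8=31/8; d'=(-24−1·6)/(31/8)=-240/31
back: M2=-240/31
back: M1=6−1/8·-240/31=216/31
M: M0=0, M1=216/31, M2=-240/31, M3=0
seg 0: a=1, c=M0/2=0, d=(M1−M0)/(6·3)=12/31, b=Δ0−h0·(2M0+M1)/6=-170/31
seg 1: a=-5, c=M1/2=108/31, d=(M2−M1)/(6·1)=-76/31, b=Δ1−h1·(2M1+M2)/6=154/31
seg 2: a=1, c=M2/2=-120/31, d=(M3−M2)/(6·1)=40/31, b=Δ2−h2·(2M2+M3)/6=142/31
t_q=9/4 → seg 0, τ=9/4; S=1+-170/31·τ+0·τ²+12/31·τ³=-3437/496

  seg 0: a=1 b=-170/31 c=0 d=12/31
  seg 1: a=-5 b=154/31 c=108/31 d=-76/31
  seg 2: a=1 b=142/31 c=-120/31 d=40/31
S(9/4) = -3437/496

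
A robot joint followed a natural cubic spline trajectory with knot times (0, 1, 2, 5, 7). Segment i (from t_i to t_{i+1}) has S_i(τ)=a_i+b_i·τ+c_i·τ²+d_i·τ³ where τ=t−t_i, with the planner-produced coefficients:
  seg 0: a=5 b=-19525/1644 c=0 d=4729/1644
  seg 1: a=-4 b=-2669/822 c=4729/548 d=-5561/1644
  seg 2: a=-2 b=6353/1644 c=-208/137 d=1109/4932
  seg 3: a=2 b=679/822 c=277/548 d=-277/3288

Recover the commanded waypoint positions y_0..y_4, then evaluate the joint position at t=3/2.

y_0=5 y_1=-4 y_2=-2 y_3=2 y_4=5
S(3/2) = -17049/4384

y_0 = S_0(0) = a_0 = 5
y_1 = S_1(0) = a_1 = -4
y_2 = S_2(0) = a_2 = -2
y_3 = S_3(0) = a_3 = 2
y_4 = S_3(2) = 5
t_q=3/2 is in segment 1 (τ=1/2); S_1(τ)=-17049/4384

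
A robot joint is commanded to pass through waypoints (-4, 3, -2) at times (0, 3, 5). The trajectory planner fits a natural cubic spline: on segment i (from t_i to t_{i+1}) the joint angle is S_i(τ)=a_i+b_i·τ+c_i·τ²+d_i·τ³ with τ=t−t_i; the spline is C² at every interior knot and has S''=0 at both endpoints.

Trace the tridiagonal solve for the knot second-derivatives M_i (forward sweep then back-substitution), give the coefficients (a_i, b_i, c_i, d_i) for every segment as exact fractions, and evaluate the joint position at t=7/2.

Δ: Δ0=7/3, Δ1=-5/2
row 1: diag=10, rhs=-29; c'=1/5, d'=-29/10
back: M1=-29/10
M: M0=0, M1=-29/10, M2=0
seg 0: a=-4, c=M0/2=0, d=(M1−M0)/(6·3)=-29/180, b=Δ0−h0·(2M0+M1)/6=227/60
seg 1: a=3, c=M1/2=-29/20, d=(M2−M1)/(6·2)=29/120, b=Δ1−h1·(2M1+M2)/6=-17/30
t_q=7/2 → seg 1, τ=1/2; S=3+-17/30·τ+-29/20·τ²+29/120·τ³=763/320

  seg 0: a=-4 b=227/60 c=0 d=-29/180
  seg 1: a=3 b=-17/30 c=-29/20 d=29/120
S(7/2) = 763/320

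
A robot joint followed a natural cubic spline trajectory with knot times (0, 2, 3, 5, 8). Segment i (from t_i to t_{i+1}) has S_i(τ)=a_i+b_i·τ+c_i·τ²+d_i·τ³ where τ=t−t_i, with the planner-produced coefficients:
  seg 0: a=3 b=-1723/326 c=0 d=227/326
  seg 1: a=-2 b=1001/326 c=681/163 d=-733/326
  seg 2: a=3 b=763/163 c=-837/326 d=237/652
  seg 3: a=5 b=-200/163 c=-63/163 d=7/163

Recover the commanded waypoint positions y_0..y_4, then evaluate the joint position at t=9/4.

y_0 = S_0(0) = a_0 = 3
y_1 = S_1(0) = a_1 = -2
y_2 = S_2(0) = a_2 = 3
y_3 = S_3(0) = a_3 = 5
y_4 = S_3(3) = -1
t_q=9/4 is in segment 1 (τ=1/4); S_1(τ)=-20997/20864

y_0=3 y_1=-2 y_2=3 y_3=5 y_4=-1
S(9/4) = -20997/20864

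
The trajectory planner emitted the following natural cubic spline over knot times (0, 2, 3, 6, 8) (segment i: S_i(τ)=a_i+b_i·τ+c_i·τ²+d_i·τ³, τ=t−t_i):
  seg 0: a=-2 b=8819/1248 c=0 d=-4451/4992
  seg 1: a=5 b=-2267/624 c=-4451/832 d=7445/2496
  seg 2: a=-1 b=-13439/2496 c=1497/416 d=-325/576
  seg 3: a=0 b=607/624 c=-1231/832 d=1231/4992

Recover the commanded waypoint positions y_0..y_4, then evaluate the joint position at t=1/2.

y_0=-2 y_1=5 y_2=-1 y_3=0 y_4=-2
S(1/2) = 18927/13312

y_0 = S_0(0) = a_0 = -2
y_1 = S_1(0) = a_1 = 5
y_2 = S_2(0) = a_2 = -1
y_3 = S_3(0) = a_3 = 0
y_4 = S_3(2) = -2
t_q=1/2 is in segment 0 (τ=1/2); S_0(τ)=18927/13312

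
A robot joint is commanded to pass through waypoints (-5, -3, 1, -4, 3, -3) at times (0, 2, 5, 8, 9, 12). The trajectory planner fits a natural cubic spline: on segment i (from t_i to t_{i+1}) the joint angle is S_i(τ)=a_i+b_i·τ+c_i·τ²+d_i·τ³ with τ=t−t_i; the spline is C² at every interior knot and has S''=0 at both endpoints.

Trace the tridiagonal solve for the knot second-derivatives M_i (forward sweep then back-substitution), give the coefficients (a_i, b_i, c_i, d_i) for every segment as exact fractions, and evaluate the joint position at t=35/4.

  seg 0: a=-5 b=1091/2091 c=0 d=250/2091
  seg 1: a=-3 b=4091/2091 c=500/697 d=-5803/18819
  seg 2: a=1 b=-254/123 c=-4303/2091 d=13742/18819
  seg 3: a=-4 b=11090/2091 c=9439/2091 d=-1964/697
  seg 4: a=3 b=12292/2091 c=-8237/2091 d=8237/18819
S(35/4) = 3703/2788

Δ: Δ0=1, Δ1=4/3, Δ2=-5/3, Δ3=7, Δ4=-2
row 1: diag=10, rhs=2; c'=3/10, d'=1/5
row 2: denom=12−3·3/10=111/10; d'=(-18−3·1/5)/(111/10)=-62/37
row 3: denom=8−3·10/37=266/37; d'=(52−3·-62/37)/(266/37)=1055/133
row 4: denom=8−1·37/266=2091/266; d'=(-54−1·1055/133)/(2091/266)=-16474/2091
back: M4=-16474/2091
back: M3=1055/133−37/266·-16474/2091=18878/2091
back: M2=-62/37−10/37·18878/2091=-8606/2091
back: M1=1/5−3/10·-8606/2091=1000/697
M: M0=0, M1=1000/697, M2=-8606/2091, M3=18878/2091, M4=-16474/2091, M5=0
seg 0: a=-5, c=M0/2=0, d=(M1−M0)/(6·2)=250/2091, b=Δ0−h0·(2M0+M1)/6=1091/2091
seg 1: a=-3, c=M1/2=500/697, d=(M2−M1)/(6·3)=-5803/18819, b=Δ1−h1·(2M1+M2)/6=4091/2091
seg 2: a=1, c=M2/2=-4303/2091, d=(M3−M2)/(6·3)=13742/18819, b=Δ2−h2·(2M2+M3)/6=-254/123
seg 3: a=-4, c=M3/2=9439/2091, d=(M4−M3)/(6·1)=-1964/697, b=Δ3−h3·(2M3+M4)/6=11090/2091
seg 4: a=3, c=M4/2=-8237/2091, d=(M5−M4)/(6·3)=8237/18819, b=Δ4−h4·(2M4+M5)/6=12292/2091
t_q=35/4 → seg 3, τ=3/4; S=-4+11090/2091·τ+9439/2091·τ²+-1964/697·τ³=3703/2788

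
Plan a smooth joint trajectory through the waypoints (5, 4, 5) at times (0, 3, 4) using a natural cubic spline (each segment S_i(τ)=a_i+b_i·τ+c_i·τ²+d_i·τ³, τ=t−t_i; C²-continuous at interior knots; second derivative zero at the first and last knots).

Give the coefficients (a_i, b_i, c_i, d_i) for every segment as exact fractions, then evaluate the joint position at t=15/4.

  seg 0: a=5 b=-5/6 c=0 d=1/18
  seg 1: a=4 b=2/3 c=1/2 d=-1/6
S(15/4) = 603/128

Δ: Δ0=-1/3, Δ1=1
row 1: diag=8, rhs=8; c'=1/8, d'=1
back: M1=1
M: M0=0, M1=1, M2=0
seg 0: a=5, c=M0/2=0, d=(M1−M0)/(6·3)=1/18, b=Δ0−h0·(2M0+M1)/6=-5/6
seg 1: a=4, c=M1/2=1/2, d=(M2−M1)/(6·1)=-1/6, b=Δ1−h1·(2M1+M2)/6=2/3
t_q=15/4 → seg 1, τ=3/4; S=4+2/3·τ+1/2·τ²+-1/6·τ³=603/128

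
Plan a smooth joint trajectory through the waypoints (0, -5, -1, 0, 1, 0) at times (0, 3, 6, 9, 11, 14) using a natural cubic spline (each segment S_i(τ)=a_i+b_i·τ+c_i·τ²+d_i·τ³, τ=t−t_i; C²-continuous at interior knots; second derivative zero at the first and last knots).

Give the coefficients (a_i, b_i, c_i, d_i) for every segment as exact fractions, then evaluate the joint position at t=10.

Δ: Δ0=-5/3, Δ1=4/3, Δ2=1/3, Δ3=1/2, Δ4=-1/3
row 1: diag=12, rhs=18; c'=1/4, d'=3/2
row 2: denom=12−3·1/4=45/4; d'=(-6−3·3/2)/(45/4)=-14/15
row 3: denom=10−3·4/15=46/5; d'=(1−3·-14/15)/(46/5)=19/46
row 4: denom=10−2·5/23=220/23; d'=(-5−2·19/46)/(220/23)=-67/110
back: M4=-67/110
back: M3=19/46−5/23·-67/110=6/11
back: M2=-14/15−4/15·6/11=-178/165
back: M1=3/2−1/4·-178/165=292/165
M: M0=0, M1=292/165, M2=-178/165, M3=6/11, M4=-67/110, M5=0
seg 0: a=0, c=M0/2=0, d=(M1−M0)/(6·3)=146/1485, b=Δ0−h0·(2M0+M1)/6=-421/165
seg 1: a=-5, c=M1/2=146/165, d=(M2−M1)/(6·3)=-47/297, b=Δ1−h1·(2M1+M2)/6=17/165
seg 2: a=-1, c=M2/2=-89/165, d=(M3−M2)/(6·3)=134/1485, b=Δ2−h2·(2M2+M3)/6=188/165
seg 3: a=0, c=M3/2=3/11, d=(M4−M3)/(6·2)=-127/1320, b=Δ3−h3·(2M3+M4)/6=56/165
seg 4: a=1, c=M4/2=-67/220, d=(M5−M4)/(6·3)=67/1980, b=Δ4−h4·(2M4+M5)/6=91/330
t_q=10 → seg 3, τ=1; S=0+56/165·τ+3/11·τ²+-127/1320·τ³=227/440

  seg 0: a=0 b=-421/165 c=0 d=146/1485
  seg 1: a=-5 b=17/165 c=146/165 d=-47/297
  seg 2: a=-1 b=188/165 c=-89/165 d=134/1485
  seg 3: a=0 b=56/165 c=3/11 d=-127/1320
  seg 4: a=1 b=91/330 c=-67/220 d=67/1980
S(10) = 227/440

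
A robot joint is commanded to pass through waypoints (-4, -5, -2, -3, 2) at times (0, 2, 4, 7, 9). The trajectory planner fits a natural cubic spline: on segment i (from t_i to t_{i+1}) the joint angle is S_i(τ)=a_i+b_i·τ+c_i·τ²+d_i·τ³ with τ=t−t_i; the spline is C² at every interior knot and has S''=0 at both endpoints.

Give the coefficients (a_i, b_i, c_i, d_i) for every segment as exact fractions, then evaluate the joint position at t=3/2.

  seg 0: a=-4 b=-1223/1032 c=0 d=707/4128
  seg 1: a=-5 b=449/516 c=707/688 d=-1471/4128
  seg 2: a=-2 b=727/1032 c=-191/172 d=263/1032
  seg 3: a=-3 b=119/129 c=407/344 d=-407/2064
S(3/2) = -57237/11008

Δ: Δ0=-1/2, Δ1=3/2, Δ2=-1/3, Δ3=5/2
row 1: diag=8, rhs=12; c'=1/4, d'=3/2
row 2: denom=10−2·1/4=19/2; d'=(-11−2·3/2)/(19/2)=-28/19
row 3: denom=10−3·6/19=172/19; d'=(17−3·-28/19)/(172/19)=407/172
back: M3=407/172
back: M2=-28/19−6/19·407/172=-191/86
back: M1=3/2−1/4·-191/86=707/344
M: M0=0, M1=707/344, M2=-191/86, M3=407/172, M4=0
seg 0: a=-4, c=M0/2=0, d=(M1−M0)/(6·2)=707/4128, b=Δ0−h0·(2M0+M1)/6=-1223/1032
seg 1: a=-5, c=M1/2=707/688, d=(M2−M1)/(6·2)=-1471/4128, b=Δ1−h1·(2M1+M2)/6=449/516
seg 2: a=-2, c=M2/2=-191/172, d=(M3−M2)/(6·3)=263/1032, b=Δ2−h2·(2M2+M3)/6=727/1032
seg 3: a=-3, c=M3/2=407/344, d=(M4−M3)/(6·2)=-407/2064, b=Δ3−h3·(2M3+M4)/6=119/129
t_q=3/2 → seg 0, τ=3/2; S=-4+-1223/1032·τ+0·τ²+707/4128·τ³=-57237/11008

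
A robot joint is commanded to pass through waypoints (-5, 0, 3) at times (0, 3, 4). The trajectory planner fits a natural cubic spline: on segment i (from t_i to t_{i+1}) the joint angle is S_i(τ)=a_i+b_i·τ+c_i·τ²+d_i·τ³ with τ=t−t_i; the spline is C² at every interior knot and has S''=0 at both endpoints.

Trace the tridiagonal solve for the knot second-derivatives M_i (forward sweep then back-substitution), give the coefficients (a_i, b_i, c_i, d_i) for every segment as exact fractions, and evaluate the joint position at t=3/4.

Δ: Δ0=5/3, Δ1=3
row 1: diag=8, rhs=8; c'=1/8, d'=1
back: M1=1
M: M0=0, M1=1, M2=0
seg 0: a=-5, c=M0/2=0, d=(M1−M0)/(6·3)=1/18, b=Δ0−h0·(2M0+M1)/6=7/6
seg 1: a=0, c=M1/2=1/2, d=(M2−M1)/(6·1)=-1/6, b=Δ1−h1·(2M1+M2)/6=8/3
t_q=3/4 → seg 0, τ=3/4; S=-5+7/6·τ+0·τ²+1/18·τ³=-525/128

  seg 0: a=-5 b=7/6 c=0 d=1/18
  seg 1: a=0 b=8/3 c=1/2 d=-1/6
S(3/4) = -525/128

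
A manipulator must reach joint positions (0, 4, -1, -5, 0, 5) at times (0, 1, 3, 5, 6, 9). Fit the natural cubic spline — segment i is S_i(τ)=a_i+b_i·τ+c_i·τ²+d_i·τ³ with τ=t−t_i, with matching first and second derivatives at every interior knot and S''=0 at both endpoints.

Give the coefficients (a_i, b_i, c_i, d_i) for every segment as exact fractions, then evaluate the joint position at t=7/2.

  seg 0: a=0 b=28649/5628 c=0 d=-6137/5628
  seg 1: a=4 b=5119/2814 c=-6137/1876 d=6257/11256
  seg 2: a=-1 b=-6466/1407 c=30/469 d=124/201
  seg 3: a=-5 b=4310/1407 c=1766/469 d=-2573/1407
  seg 4: a=0 b=7187/1407 c=-807/469 d=269/1407
S(7/2) = -1503/469

Δ: Δ0=4, Δ1=-5/2, Δ2=-2, Δ3=5, Δ4=5/3
row 1: diag=6, rhs=-39; c'=1/3, d'=-13/2
row 2: denom=8−2·1/3=22/3; d'=(3−2·-13/2)/(22/3)=24/11
row 3: denom=6−2·3/11=60/11; d'=(42−2·24/11)/(60/11)=69/10
row 4: denom=8−1·11/60=469/60; d'=(-20−1·69/10)/(469/60)=-1614/469
back: M4=-1614/469
back: M3=69/10−11/60·-1614/469=3532/469
back: M2=24/11−3/11·3532/469=60/469
back: M1=-13/2−1/3·60/469=-6137/938
M: M0=0, M1=-6137/938, M2=60/469, M3=3532/469, M4=-1614/469, M5=0
seg 0: a=0, c=M0/2=0, d=(M1−M0)/(6·1)=-6137/5628, b=Δ0−h0·(2M0+M1)/6=28649/5628
seg 1: a=4, c=M1/2=-6137/1876, d=(M2−M1)/(6·2)=6257/11256, b=Δ1−h1·(2M1+M2)/6=5119/2814
seg 2: a=-1, c=M2/2=30/469, d=(M3−M2)/(6·2)=124/201, b=Δ2−h2·(2M2+M3)/6=-6466/1407
seg 3: a=-5, c=M3/2=1766/469, d=(M4−M3)/(6·1)=-2573/1407, b=Δ3−h3·(2M3+M4)/6=4310/1407
seg 4: a=0, c=M4/2=-807/469, d=(M5−M4)/(6·3)=269/1407, b=Δ4−h4·(2M4+M5)/6=7187/1407
t_q=7/2 → seg 2, τ=1/2; S=-1+-6466/1407·τ+30/469·τ²+124/201·τ³=-1503/469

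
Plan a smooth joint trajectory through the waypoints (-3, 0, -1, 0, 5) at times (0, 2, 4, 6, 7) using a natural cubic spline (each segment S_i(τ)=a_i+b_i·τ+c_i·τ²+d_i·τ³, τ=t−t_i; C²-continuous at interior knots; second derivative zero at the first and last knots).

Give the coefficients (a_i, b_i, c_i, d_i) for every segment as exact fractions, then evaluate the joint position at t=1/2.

  seg 0: a=-3 b=2 c=0 d=-1/8
  seg 1: a=0 b=1/2 c=-3/4 d=1/8
  seg 2: a=-1 b=-1 c=0 d=3/8
  seg 3: a=0 b=7/2 c=9/4 d=-3/4
S(1/2) = -129/64

Δ: Δ0=3/2, Δ1=-1/2, Δ2=1/2, Δ3=5
row 1: diag=8, rhs=-12; c'=1/4, d'=-3/2
row 2: denom=8−2·1/4=15/2; d'=(6−2·-3/2)/(15/2)=6/5
row 3: denom=6−2·4/15=82/15; d'=(27−2·6/5)/(82/15)=9/2
back: M3=9/2
back: M2=6/5−4/15·9/2=0
back: M1=-3/2−1/4·0=-3/2
M: M0=0, M1=-3/2, M2=0, M3=9/2, M4=0
seg 0: a=-3, c=M0/2=0, d=(M1−M0)/(6·2)=-1/8, b=Δ0−h0·(2M0+M1)/6=2
seg 1: a=0, c=M1/2=-3/4, d=(M2−M1)/(6·2)=1/8, b=Δ1−h1·(2M1+M2)/6=1/2
seg 2: a=-1, c=M2/2=0, d=(M3−M2)/(6·2)=3/8, b=Δ2−h2·(2M2+M3)/6=-1
seg 3: a=0, c=M3/2=9/4, d=(M4−M3)/(6·1)=-3/4, b=Δ3−h3·(2M3+M4)/6=7/2
t_q=1/2 → seg 0, τ=1/2; S=-3+2·τ+0·τ²+-1/8·τ³=-129/64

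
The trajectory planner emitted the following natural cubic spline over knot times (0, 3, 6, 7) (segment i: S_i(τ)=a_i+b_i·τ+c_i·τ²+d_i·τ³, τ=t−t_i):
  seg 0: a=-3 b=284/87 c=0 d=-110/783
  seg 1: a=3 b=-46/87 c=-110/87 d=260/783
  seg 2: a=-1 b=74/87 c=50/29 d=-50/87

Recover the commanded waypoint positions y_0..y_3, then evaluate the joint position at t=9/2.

y_0 = S_0(0) = a_0 = -3
y_1 = S_1(0) = a_1 = 3
y_2 = S_2(0) = a_2 = -1
y_3 = S_2(1) = 1
t_q=9/2 is in segment 1 (τ=3/2); S_1(τ)=14/29

y_0=-3 y_1=3 y_2=-1 y_3=1
S(9/2) = 14/29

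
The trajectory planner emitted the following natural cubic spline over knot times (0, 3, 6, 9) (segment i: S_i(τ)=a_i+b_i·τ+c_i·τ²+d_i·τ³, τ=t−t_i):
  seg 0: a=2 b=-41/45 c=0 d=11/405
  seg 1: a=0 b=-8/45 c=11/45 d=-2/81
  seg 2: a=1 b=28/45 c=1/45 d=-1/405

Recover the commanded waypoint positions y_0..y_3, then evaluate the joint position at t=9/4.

y_0=2 y_1=0 y_2=1 y_3=3
S(9/4) = 83/320

y_0 = S_0(0) = a_0 = 2
y_1 = S_1(0) = a_1 = 0
y_2 = S_2(0) = a_2 = 1
y_3 = S_2(3) = 3
t_q=9/4 is in segment 0 (τ=9/4); S_0(τ)=83/320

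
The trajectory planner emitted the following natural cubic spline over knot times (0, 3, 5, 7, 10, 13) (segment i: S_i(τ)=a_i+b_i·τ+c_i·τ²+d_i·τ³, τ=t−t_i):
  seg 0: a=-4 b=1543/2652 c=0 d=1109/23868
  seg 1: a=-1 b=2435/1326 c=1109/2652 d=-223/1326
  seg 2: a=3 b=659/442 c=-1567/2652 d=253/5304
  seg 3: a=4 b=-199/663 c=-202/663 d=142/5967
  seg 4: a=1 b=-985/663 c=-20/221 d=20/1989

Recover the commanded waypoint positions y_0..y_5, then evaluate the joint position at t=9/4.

y_0=-4 y_1=-1 y_2=3 y_3=4 y_4=1 y_5=-4
S(9/4) = -122297/56576

y_0 = S_0(0) = a_0 = -4
y_1 = S_1(0) = a_1 = -1
y_2 = S_2(0) = a_2 = 3
y_3 = S_3(0) = a_3 = 4
y_4 = S_4(0) = a_4 = 1
y_5 = S_4(3) = -4
t_q=9/4 is in segment 0 (τ=9/4); S_0(τ)=-122297/56576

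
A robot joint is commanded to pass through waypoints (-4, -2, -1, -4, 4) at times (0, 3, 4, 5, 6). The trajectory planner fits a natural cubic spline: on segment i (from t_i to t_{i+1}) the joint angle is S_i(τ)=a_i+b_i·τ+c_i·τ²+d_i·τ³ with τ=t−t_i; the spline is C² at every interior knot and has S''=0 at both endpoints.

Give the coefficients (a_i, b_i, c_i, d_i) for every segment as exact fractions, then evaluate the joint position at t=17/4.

Δ: Δ0=2/3, Δ1=1, Δ2=-3, Δ3=8
row 1: diag=8, rhs=2; c'=1/8, d'=1/4
row 2: denom=4−1·1/8=31/8; d'=(-24−1·1/4)/(31/8)=-194/31
row 3: denom=4−1·8/31=116/31; d'=(66−1·-194/31)/(116/31)=560/29
back: M3=560/29
back: M2=-194/31−8/31·560/29=-326/29
back: M1=1/4−1/8·-326/29=48/29
M: M0=0, M1=48/29, M2=-326/29, M3=560/29, M4=0
seg 0: a=-4, c=M0/2=0, d=(M1−M0)/(6·3)=8/87, b=Δ0−h0·(2M0+M1)/6=-14/87
seg 1: a=-2, c=M1/2=24/29, d=(M2−M1)/(6·1)=-187/87, b=Δ1−h1·(2M1+M2)/6=202/87
seg 2: a=-1, c=M2/2=-163/29, d=(M3−M2)/(6·1)=443/87, b=Δ2−h2·(2M2+M3)/6=-215/87
seg 3: a=-4, c=M3/2=280/29, d=(M4−M3)/(6·1)=-280/87, b=Δ3−h3·(2M3+M4)/6=136/87
t_q=17/4 → seg 2, τ=1/4; S=-1+-215/87·τ+-163/29·τ²+443/87·τ³=-3507/1856

  seg 0: a=-4 b=-14/87 c=0 d=8/87
  seg 1: a=-2 b=202/87 c=24/29 d=-187/87
  seg 2: a=-1 b=-215/87 c=-163/29 d=443/87
  seg 3: a=-4 b=136/87 c=280/29 d=-280/87
S(17/4) = -3507/1856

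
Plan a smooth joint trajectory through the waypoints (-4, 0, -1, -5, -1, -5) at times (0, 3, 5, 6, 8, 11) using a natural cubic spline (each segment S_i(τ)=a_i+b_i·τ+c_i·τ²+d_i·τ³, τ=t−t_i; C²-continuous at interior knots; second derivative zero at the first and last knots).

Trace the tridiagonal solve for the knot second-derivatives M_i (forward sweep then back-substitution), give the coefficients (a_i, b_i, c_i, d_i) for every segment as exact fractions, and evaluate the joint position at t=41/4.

Δ: Δ0=4/3, Δ1=-1/2, Δ2=-4, Δ3=2, Δ4=-4/3
row 1: diag=10, rhs=-11; c'=1/5, d'=-11/10
row 2: denom=6−2·1/5=28/5; d'=(-21−2·-11/10)/(28/5)=-47/14
row 3: denom=6−1·5/28=163/28; d'=(36−1·-47/14)/(163/28)=1102/163
row 4: denom=10−2·56/163=1518/163; d'=(-20−2·1102/163)/(1518/163)=-2732/759
back: M4=-2732/759
back: M3=1102/163−56/163·-2732/759=6070/759
back: M2=-47/14−5/28·6070/759=-3632/759
back: M1=-11/10−1/5·-3632/759=-217/1518
M: M0=0, M1=-217/1518, M2=-3632/759, M3=6070/759, M4=-2732/759, M5=0
seg 0: a=-4, c=M0/2=0, d=(M1−M0)/(6·3)=-217/27324, b=Δ0−h0·(2M0+M1)/6=4265/3036
seg 1: a=0, c=M1/2=-217/3036, d=(M2−M1)/(6·2)=-783/2024, b=Δ1−h1·(2M1+M2)/6=1807/1518
seg 2: a=-1, c=M2/2=-1816/759, d=(M3−M2)/(6·1)=49/23, b=Δ2−h2·(2M2+M3)/6=-2837/759
seg 3: a=-5, c=M3/2=3035/759, d=(M4−M3)/(6·2)=-489/506, b=Δ3−h3·(2M3+M4)/6=-1618/759
seg 4: a=-1, c=M4/2=-1366/759, d=(M5−M4)/(6·3)=1366/6831, b=Δ4−h4·(2M4+M5)/6=1720/759
t_q=41/4 → seg 4, τ=9/4; S=-1+1720/759·τ+-1366/759·τ²+1366/6831·τ³=-22139/8096

  seg 0: a=-4 b=4265/3036 c=0 d=-217/27324
  seg 1: a=0 b=1807/1518 c=-217/3036 d=-783/2024
  seg 2: a=-1 b=-2837/759 c=-1816/759 d=49/23
  seg 3: a=-5 b=-1618/759 c=3035/759 d=-489/506
  seg 4: a=-1 b=1720/759 c=-1366/759 d=1366/6831
S(41/4) = -22139/8096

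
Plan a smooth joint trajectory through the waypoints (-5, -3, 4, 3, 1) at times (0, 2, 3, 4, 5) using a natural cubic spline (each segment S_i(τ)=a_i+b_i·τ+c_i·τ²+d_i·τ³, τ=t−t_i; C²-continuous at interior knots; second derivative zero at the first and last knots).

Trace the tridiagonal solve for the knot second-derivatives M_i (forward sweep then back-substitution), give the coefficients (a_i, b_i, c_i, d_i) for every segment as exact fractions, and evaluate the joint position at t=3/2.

Δ: Δ0=1, Δ1=7, Δ2=-1, Δ3=-2
row 1: diag=6, rhs=36; c'=1/6, d'=6
row 2: denom=4−1·1/6=23/6; d'=(-48−1·6)/(23/6)=-324/23
row 3: denom=4−1·6/23=86/23; d'=(-6−1·-324/23)/(86/23)=93/43
back: M3=93/43
back: M2=-324/23−6/23·93/43=-630/43
back: M1=6−1/6·-630/43=363/43
M: M0=0, M1=363/43, M2=-630/43, M3=93/43, M4=0
seg 0: a=-5, c=M0/2=0, d=(M1−M0)/(6·2)=121/172, b=Δ0−h0·(2M0+M1)/6=-78/43
seg 1: a=-3, c=M1/2=363/86, d=(M2−M1)/(6·1)=-331/86, b=Δ1−h1·(2M1+M2)/6=285/43
seg 2: a=4, c=M2/2=-315/43, d=(M3−M2)/(6·1)=241/86, b=Δ2−h2·(2M2+M3)/6=303/86
seg 3: a=3, c=M3/2=93/86, d=(M4−M3)/(6·1)=-31/86, b=Δ3−h3·(2M3+M4)/6=-117/43
t_q=3/2 → seg 0, τ=3/2; S=-5+-78/43·τ+0·τ²+121/172·τ³=-7357/1376

  seg 0: a=-5 b=-78/43 c=0 d=121/172
  seg 1: a=-3 b=285/43 c=363/86 d=-331/86
  seg 2: a=4 b=303/86 c=-315/43 d=241/86
  seg 3: a=3 b=-117/43 c=93/86 d=-31/86
S(3/2) = -7357/1376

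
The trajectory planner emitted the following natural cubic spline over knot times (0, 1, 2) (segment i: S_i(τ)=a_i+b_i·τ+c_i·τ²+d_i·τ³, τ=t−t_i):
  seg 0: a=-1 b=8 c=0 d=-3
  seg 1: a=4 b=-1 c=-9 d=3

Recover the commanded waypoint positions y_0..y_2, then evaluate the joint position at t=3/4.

y_0 = S_0(0) = a_0 = -1
y_1 = S_1(0) = a_1 = 4
y_2 = S_1(1) = -3
t_q=3/4 is in segment 0 (τ=3/4); S_0(τ)=239/64

y_0=-1 y_1=4 y_2=-3
S(3/4) = 239/64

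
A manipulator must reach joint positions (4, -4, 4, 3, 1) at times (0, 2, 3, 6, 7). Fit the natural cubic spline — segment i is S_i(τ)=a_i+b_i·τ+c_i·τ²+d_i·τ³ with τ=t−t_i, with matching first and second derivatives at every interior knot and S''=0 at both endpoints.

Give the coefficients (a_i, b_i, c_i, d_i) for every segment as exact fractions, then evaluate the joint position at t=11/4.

  seg 0: a=4 b=-4097/483 c=0 d=2165/1932
  seg 1: a=-4 b=2398/483 c=2165/322 d=-509/138
  seg 2: a=4 b=7097/966 c=-699/161 d=1721/2898
  seg 3: a=3 b=-1289/483 c=323/322 d=-323/966
S(11/4) = 40177/20608

Δ: Δ0=-4, Δ1=8, Δ2=-1/3, Δ3=-2
row 1: diag=6, rhs=72; c'=1/6, d'=12
row 2: denom=8−1·1/6=47/6; d'=(-50−1·12)/(47/6)=-372/47
row 3: denom=8−3·18/47=322/47; d'=(-10−3·-372/47)/(322/47)=323/161
back: M3=323/161
back: M2=-372/47−18/47·323/161=-1398/161
back: M1=12−1/6·-1398/161=2165/161
M: M0=0, M1=2165/161, M2=-1398/161, M3=323/161, M4=0
seg 0: a=4, c=M0/2=0, d=(M1−M0)/(6·2)=2165/1932, b=Δ0−h0·(2M0+M1)/6=-4097/483
seg 1: a=-4, c=M1/2=2165/322, d=(M2−M1)/(6·1)=-509/138, b=Δ1−h1·(2M1+M2)/6=2398/483
seg 2: a=4, c=M2/2=-699/161, d=(M3−M2)/(6·3)=1721/2898, b=Δ2−h2·(2M2+M3)/6=7097/966
seg 3: a=3, c=M3/2=323/322, d=(M4−M3)/(6·1)=-323/966, b=Δ3−h3·(2M3+M4)/6=-1289/483
t_q=11/4 → seg 1, τ=3/4; S=-4+2398/483·τ+2165/322·τ²+-509/138·τ³=40177/20608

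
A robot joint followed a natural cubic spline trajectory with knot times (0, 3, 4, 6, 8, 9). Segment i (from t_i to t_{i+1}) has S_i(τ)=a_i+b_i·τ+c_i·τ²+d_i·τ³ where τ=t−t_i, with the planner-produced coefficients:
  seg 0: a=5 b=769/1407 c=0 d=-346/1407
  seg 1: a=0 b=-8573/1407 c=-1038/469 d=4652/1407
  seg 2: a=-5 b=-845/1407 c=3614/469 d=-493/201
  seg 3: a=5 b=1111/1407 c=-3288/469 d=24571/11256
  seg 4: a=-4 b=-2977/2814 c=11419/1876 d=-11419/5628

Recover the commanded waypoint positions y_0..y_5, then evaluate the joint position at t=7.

y_0=5 y_1=0 y_2=-5 y_3=5 y_4=-4 y_5=-1
S(7) = 3609/3752

y_0 = S_0(0) = a_0 = 5
y_1 = S_1(0) = a_1 = 0
y_2 = S_2(0) = a_2 = -5
y_3 = S_3(0) = a_3 = 5
y_4 = S_4(0) = a_4 = -4
y_5 = S_4(1) = -1
t_q=7 is in segment 3 (τ=1); S_3(τ)=3609/3752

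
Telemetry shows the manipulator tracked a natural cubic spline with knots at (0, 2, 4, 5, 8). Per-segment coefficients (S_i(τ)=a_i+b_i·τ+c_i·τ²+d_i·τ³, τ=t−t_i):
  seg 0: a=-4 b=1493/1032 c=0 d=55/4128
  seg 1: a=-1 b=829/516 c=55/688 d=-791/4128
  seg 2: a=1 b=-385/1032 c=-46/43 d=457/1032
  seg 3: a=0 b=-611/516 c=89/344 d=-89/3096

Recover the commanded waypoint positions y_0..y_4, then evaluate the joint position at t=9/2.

y_0 = S_0(0) = a_0 = -4
y_1 = S_1(0) = a_1 = -1
y_2 = S_2(0) = a_2 = 1
y_3 = S_3(0) = a_3 = 0
y_4 = S_3(3) = -2
t_q=9/2 is in segment 2 (τ=1/2); S_2(τ)=1655/2752

y_0=-4 y_1=-1 y_2=1 y_3=0 y_4=-2
S(9/2) = 1655/2752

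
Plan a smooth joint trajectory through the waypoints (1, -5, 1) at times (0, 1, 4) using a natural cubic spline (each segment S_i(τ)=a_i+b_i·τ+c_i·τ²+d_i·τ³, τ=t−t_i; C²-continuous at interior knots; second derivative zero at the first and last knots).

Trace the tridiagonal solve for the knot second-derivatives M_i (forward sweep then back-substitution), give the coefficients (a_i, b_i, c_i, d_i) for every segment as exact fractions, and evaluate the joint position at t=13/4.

  seg 0: a=1 b=-7 c=0 d=1
  seg 1: a=-5 b=-4 c=3 d=-1/3
S(13/4) = -167/64

Δ: Δ0=-6, Δ1=2
row 1: diag=8, rhs=48; c'=3/8, d'=6
back: M1=6
M: M0=0, M1=6, M2=0
seg 0: a=1, c=M0/2=0, d=(M1−M0)/(6·1)=1, b=Δ0−h0·(2M0+M1)/6=-7
seg 1: a=-5, c=M1/2=3, d=(M2−M1)/(6·3)=-1/3, b=Δ1−h1·(2M1+M2)/6=-4
t_q=13/4 → seg 1, τ=9/4; S=-5+-4·τ+3·τ²+-1/3·τ³=-167/64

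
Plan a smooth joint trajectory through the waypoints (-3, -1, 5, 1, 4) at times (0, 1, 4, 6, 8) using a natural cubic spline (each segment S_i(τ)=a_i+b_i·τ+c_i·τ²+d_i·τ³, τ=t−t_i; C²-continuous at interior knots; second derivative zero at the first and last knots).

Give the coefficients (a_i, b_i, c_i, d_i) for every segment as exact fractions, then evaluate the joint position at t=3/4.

  seg 0: a=-3 b=955/536 c=0 d=117/536
  seg 1: a=-1 b=653/268 c=351/536 d=-143/536
  seg 2: a=5 b=-449/536 c=-117/67 d=1249/2144
  seg 3: a=1 b=-223/268 c=1875/1072 d=-625/2144
S(3/4) = -53913/34304

Δ: Δ0=2, Δ1=2, Δ2=-2, Δ3=3/2
row 1: diag=8, rhs=0; c'=3/8, d'=0
row 2: denom=10−3·3/8=71/8; d'=(-24−3·0)/(71/8)=-192/71
row 3: denom=8−2·16/71=536/71; d'=(21−2·-192/71)/(536/71)=1875/536
back: M3=1875/536
back: M2=-192/71−16/71·1875/536=-234/67
back: M1=0−3/8·-234/67=351/268
M: M0=0, M1=351/268, M2=-234/67, M3=1875/536, M4=0
seg 0: a=-3, c=M0/2=0, d=(M1−M0)/(6·1)=117/536, b=Δ0−h0·(2M0+M1)/6=955/536
seg 1: a=-1, c=M1/2=351/536, d=(M2−M1)/(6·3)=-143/536, b=Δ1−h1·(2M1+M2)/6=653/268
seg 2: a=5, c=M2/2=-117/67, d=(M3−M2)/(6·2)=1249/2144, b=Δ2−h2·(2M2+M3)/6=-449/536
seg 3: a=1, c=M3/2=1875/1072, d=(M4−M3)/(6·2)=-625/2144, b=Δ3−h3·(2M3+M4)/6=-223/268
t_q=3/4 → seg 0, τ=3/4; S=-3+955/536·τ+0·τ²+117/536·τ³=-53913/34304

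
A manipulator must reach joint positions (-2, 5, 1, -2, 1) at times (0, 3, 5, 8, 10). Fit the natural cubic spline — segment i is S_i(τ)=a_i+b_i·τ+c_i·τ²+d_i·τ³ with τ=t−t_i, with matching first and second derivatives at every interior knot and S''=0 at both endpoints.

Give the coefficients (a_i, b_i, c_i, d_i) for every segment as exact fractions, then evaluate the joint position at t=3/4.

Δ: Δ0=7/3, Δ1=-2, Δ2=-1, Δ3=3/2
row 1: diag=10, rhs=-26; c'=1/5, d'=-13/5
row 2: denom=10−2·1/5=48/5; d'=(6−2·-13/5)/(48/5)=7/6
row 3: denom=10−3·5/16=145/16; d'=(15−3·7/6)/(145/16)=184/145
back: M3=184/145
back: M2=7/6−5/16·184/145=67/87
back: M1=-13/5−1/5·67/87=-1198/435
M: M0=0, M1=-1198/435, M2=67/87, M3=184/145, M4=0
seg 0: a=-2, c=M0/2=0, d=(M1−M0)/(6·3)=-599/3915, b=Δ0−h0·(2M0+M1)/6=538/145
seg 1: a=5, c=M1/2=-599/435, d=(M2−M1)/(6·2)=511/1740, b=Δ1−h1·(2M1+M2)/6=-61/145
seg 2: a=1, c=M2/2=67/174, d=(M3−M2)/(6·3)=217/7830, b=Δ2−h2·(2M2+M3)/6=-1046/435
seg 3: a=-2, c=M3/2=92/145, d=(M4−M3)/(6·2)=-46/435, b=Δ3−h3·(2M3+M4)/6=569/870
t_q=3/4 → seg 0, τ=3/4; S=-2+538/145·τ+0·τ²+-599/3915·τ³=1333/1856

  seg 0: a=-2 b=538/145 c=0 d=-599/3915
  seg 1: a=5 b=-61/145 c=-599/435 d=511/1740
  seg 2: a=1 b=-1046/435 c=67/174 d=217/7830
  seg 3: a=-2 b=569/870 c=92/145 d=-46/435
S(3/4) = 1333/1856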